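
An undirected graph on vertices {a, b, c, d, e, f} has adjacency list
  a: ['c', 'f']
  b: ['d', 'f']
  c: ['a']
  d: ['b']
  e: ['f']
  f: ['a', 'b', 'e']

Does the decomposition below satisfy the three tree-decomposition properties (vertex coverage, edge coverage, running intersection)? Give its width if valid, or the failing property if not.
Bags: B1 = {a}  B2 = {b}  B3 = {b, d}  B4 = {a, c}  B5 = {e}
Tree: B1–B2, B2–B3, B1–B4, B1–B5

No — vertex f appears in no bag.

A tree decomposition must satisfy three properties: every vertex lies in some bag; for every edge, both endpoints lie together in some bag; and for every vertex, the bags containing it form a connected subtree. Here vertex f appears in no bag, so the decomposition is invalid.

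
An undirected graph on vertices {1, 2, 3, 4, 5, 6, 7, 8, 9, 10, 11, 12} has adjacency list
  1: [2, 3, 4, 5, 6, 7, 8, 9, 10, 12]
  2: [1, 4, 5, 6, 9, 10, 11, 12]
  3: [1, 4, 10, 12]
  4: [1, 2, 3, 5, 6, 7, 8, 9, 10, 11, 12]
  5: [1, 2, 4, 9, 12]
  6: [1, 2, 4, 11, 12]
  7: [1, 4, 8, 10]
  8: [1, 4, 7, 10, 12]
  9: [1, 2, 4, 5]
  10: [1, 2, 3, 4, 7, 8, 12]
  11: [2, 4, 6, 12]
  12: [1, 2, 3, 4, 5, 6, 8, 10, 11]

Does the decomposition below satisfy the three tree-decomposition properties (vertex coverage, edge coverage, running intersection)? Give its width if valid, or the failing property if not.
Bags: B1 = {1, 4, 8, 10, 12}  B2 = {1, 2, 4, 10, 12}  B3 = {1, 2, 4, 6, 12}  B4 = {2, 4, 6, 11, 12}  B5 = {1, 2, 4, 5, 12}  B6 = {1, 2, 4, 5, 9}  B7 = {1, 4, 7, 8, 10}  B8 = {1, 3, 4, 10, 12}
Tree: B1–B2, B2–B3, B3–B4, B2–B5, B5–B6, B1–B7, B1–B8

Vertex coverage: the bags together contain {1, 2, 3, 4, 5, 6, 7, 8, 9, 10, 11, 12}, the full vertex set. Edge coverage: each edge of G has both endpoints in at least one bag. Running intersection: for every vertex, the bags containing it form a connected subtree. All three properties hold, so this is a valid tree decomposition of width max|bag| − 1 = 4, and hence tw(G) ≤ 4.

Yes; width 4.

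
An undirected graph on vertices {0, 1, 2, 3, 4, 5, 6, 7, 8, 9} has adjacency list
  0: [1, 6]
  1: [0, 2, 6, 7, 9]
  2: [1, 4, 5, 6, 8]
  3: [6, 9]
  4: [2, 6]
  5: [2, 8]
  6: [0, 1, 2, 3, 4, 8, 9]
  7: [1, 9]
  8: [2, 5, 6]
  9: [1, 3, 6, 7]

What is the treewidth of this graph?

A width-2 tree decomposition is:
Bags: B1 = {0, 1, 6}  B2 = {1, 6, 9}  B3 = {1, 2, 6}  B4 = {2, 6, 8}  B5 = {3, 6, 9}  B6 = {1, 7, 9}  B7 = {2, 5, 8}  B8 = {2, 4, 6}
Tree: B1–B2, B2–B3, B3–B4, B2–B5, B2–B6, B4–B7, B3–B8
Each bag holds 3 vertices, so the decomposition has width 2, which upper-bounds the treewidth. Conversely, {2, 5, 8} is a clique of size 3, and the vertices of any clique must share a bag in every tree decomposition; so some bag has ≥ 3 vertices and tw(G) ≥ 2. Combining the bounds, tw(G) = 2.

2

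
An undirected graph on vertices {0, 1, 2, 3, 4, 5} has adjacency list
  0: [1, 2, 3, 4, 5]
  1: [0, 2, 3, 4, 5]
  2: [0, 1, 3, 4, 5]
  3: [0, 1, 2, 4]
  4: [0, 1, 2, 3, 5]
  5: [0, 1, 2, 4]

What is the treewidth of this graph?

A width-4 tree decomposition is:
Bags: B1 = {0, 1, 2, 4, 5}  B2 = {0, 1, 2, 3, 4}
Tree: B1–B2
Every bag has size at most 5, so the width is 5 − 1 = 4 and tw(G) ≤ 4. On the other hand G contains the 5-clique {0, 1, 2, 3, 4}. A clique must lie in a single bag of any decomposition, so no decomposition can have width below 4. The upper and lower bounds meet at 4, so that is the treewidth.

4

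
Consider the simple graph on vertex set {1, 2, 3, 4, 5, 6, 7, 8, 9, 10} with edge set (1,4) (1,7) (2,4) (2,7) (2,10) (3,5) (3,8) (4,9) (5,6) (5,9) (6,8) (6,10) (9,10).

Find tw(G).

A width-2 tree decomposition is:
Bags: B1 = {3, 6, 8}  B2 = {3, 5, 6}  B3 = {5, 6, 10}  B4 = {5, 9, 10}  B5 = {2, 9, 10}  B6 = {2, 4, 9}  B7 = {2, 4, 7}  B8 = {1, 4, 7}
Tree: B1–B2, B2–B3, B3–B4, B4–B5, B5–B6, B6–B7, B7–B8
The largest bag has 3 vertices, giving width 2; this decomposition certifies tw(G) ≤ 2. For the lower bound, G contains the cycle 8–3–5–6–8, so G is not a forest; only forests have treewidth ≤ 1, hence tw(G) ≥ 2. Hence tw(G) = 2 exactly.

2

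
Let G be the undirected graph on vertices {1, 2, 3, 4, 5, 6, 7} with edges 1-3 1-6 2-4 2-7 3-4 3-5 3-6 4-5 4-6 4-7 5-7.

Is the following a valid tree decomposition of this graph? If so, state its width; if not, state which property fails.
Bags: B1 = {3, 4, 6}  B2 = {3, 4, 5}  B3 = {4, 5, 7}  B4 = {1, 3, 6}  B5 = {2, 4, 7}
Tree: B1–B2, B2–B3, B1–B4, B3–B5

Checking the three conditions: (i) the bags cover all of {1, 2, 3, 4, 5, 6, 7}; (ii) for each edge, some bag contains both endpoints; (iii) the bags containing any fixed vertex form a subtree. All hold, so the decomposition is valid with width 3 − 1 = 2.

Yes; width 2.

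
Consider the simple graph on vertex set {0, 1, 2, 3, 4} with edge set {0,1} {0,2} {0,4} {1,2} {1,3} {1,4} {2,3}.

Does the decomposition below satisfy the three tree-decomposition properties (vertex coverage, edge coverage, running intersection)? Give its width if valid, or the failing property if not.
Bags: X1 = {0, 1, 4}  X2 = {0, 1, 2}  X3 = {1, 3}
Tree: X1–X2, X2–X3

A tree decomposition must satisfy three properties: every vertex lies in some bag; for every edge, both endpoints lie together in some bag; and for every vertex, the bags containing it form a connected subtree. Here edge (2,3) lies in no bag, so the decomposition is invalid.

No — edge (2,3) lies in no bag.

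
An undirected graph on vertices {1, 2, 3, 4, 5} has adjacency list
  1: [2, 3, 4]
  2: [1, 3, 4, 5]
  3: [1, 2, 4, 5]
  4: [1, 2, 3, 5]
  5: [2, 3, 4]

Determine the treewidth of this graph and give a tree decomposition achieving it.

Treewidth 3.
Bags: B1 = {2, 3, 4, 5}  B2 = {1, 2, 3, 4}
Tree: B1–B2

Every bag has size at most 4, so the width is 4 − 1 = 3 and tw(G) ≤ 3. For the lower bound, the 4 vertices {1, 2, 3, 4} are pairwise adjacent, and any tree decomposition puts a clique entirely inside one bag — forcing width ≥ 3. Combining the bounds, tw(G) = 3.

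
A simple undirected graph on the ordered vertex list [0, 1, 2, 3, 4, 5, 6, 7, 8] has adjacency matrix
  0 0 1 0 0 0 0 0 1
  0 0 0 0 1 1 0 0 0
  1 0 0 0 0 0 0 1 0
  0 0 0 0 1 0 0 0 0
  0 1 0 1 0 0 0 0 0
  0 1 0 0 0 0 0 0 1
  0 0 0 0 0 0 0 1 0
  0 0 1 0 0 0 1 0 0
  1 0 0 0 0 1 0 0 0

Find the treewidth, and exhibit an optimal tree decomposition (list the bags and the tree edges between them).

Treewidth 1.
One optimal decomposition is:
Bags: B1 = {3, 4}  B2 = {1, 4}  B3 = {1, 5}  B4 = {5, 8}  B5 = {0, 8}  B6 = {0, 2}  B7 = {2, 7}  B8 = {6, 7}
Tree: B1–B2, B2–B3, B3–B4, B4–B5, B5–B6, B6–B7, B7–B8

The largest bag has 2 vertices, giving width 1; this decomposition certifies tw(G) ≤ 1. G has an edge, so its treewidth is at least 1. Hence tw(G) = 1 exactly.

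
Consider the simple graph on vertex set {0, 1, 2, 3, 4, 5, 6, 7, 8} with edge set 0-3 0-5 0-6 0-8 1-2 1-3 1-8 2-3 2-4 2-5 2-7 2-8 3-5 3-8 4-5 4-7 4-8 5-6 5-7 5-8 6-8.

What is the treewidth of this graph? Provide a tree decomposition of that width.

Treewidth 3.
Bags: B1 = {2, 3, 5, 8}  B2 = {0, 3, 5, 8}  B3 = {0, 5, 6, 8}  B4 = {2, 4, 5, 8}  B5 = {1, 2, 3, 8}  B6 = {2, 4, 5, 7}
Tree: B1–B2, B2–B3, B1–B4, B1–B5, B4–B6

Every bag has size at most 4, so the width is 4 − 1 = 3 and tw(G) ≤ 3. For the lower bound, the 4 vertices {1, 2, 3, 8} are pairwise adjacent, and any tree decomposition puts a clique entirely inside one bag — forcing width ≥ 3. Combining the bounds, tw(G) = 3.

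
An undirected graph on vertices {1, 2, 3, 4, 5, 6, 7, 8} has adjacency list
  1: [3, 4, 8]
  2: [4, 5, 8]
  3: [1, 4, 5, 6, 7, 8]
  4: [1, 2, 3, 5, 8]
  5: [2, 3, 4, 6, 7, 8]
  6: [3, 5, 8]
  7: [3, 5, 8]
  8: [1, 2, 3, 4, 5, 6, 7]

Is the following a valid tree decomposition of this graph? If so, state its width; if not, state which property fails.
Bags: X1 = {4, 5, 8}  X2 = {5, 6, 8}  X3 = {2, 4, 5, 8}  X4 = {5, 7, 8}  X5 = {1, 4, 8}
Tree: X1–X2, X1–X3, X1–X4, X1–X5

A tree decomposition must satisfy three properties: every vertex lies in some bag; for every edge, both endpoints lie together in some bag; and for every vertex, the bags containing it form a connected subtree. Here vertex 3 appears in no bag, so the decomposition is invalid.

No — vertex 3 appears in no bag.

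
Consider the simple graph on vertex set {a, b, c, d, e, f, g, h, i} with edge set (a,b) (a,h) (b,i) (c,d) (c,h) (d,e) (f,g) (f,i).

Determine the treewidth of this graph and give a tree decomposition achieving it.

Each bag holds 2 vertices, so the decomposition has width 1, which upper-bounds the treewidth. Since G has at least one edge (e.g. g–f), it is not an edgeless graph, so tw(G) ≥ 1. Hence tw(G) = 1 exactly.

Treewidth 1.
Bags: B1 = {f, g}  B2 = {f, i}  B3 = {b, i}  B4 = {a, b}  B5 = {a, h}  B6 = {c, h}  B7 = {c, d}  B8 = {d, e}
Tree: B1–B2, B2–B3, B3–B4, B4–B5, B5–B6, B6–B7, B7–B8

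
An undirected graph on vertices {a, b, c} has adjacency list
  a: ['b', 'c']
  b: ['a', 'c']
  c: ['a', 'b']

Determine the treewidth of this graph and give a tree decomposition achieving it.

Treewidth 2.
One optimal decomposition is:
Bags: B1 = {a, b, c}
Tree: (single bag)

A single bag containing all 3 vertices is trivially a valid decomposition of width 2. On the other hand G contains the 3-clique {a, b, c}. A clique must lie in a single bag of any decomposition, so no decomposition can have width below 2. Hence tw(G) = 2 exactly.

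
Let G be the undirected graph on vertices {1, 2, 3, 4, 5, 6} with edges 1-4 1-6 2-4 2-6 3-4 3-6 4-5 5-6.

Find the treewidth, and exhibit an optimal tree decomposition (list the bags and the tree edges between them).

Treewidth 2.
Bags: B1 = {3, 4, 6}  B2 = {2, 4, 6}  B3 = {4, 5, 6}  B4 = {1, 4, 6}
Tree: B1–B2, B2–B3, B3–B4

The largest bag has 3 vertices, giving width 2; this decomposition certifies tw(G) ≤ 2. Since 3–6–2–4–3 is a cycle in G, G is not acyclic. Forests are exactly the graphs of treewidth ≤ 1, so tw(G) ≥ 2. The upper and lower bounds meet at 2, so that is the treewidth.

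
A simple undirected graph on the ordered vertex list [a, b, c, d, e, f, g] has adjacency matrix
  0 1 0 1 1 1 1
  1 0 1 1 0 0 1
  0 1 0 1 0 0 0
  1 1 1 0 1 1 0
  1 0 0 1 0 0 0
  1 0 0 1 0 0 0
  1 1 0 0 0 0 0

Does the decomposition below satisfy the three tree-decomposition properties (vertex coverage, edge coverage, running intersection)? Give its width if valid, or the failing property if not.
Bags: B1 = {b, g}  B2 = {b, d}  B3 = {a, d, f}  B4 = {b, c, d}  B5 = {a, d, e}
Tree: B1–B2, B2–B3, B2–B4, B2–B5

No — edge (g,a) lies in no bag.

A tree decomposition must satisfy three properties: every vertex lies in some bag; for every edge, both endpoints lie together in some bag; and for every vertex, the bags containing it form a connected subtree. Here edge (g,a) lies in no bag, so the decomposition is invalid.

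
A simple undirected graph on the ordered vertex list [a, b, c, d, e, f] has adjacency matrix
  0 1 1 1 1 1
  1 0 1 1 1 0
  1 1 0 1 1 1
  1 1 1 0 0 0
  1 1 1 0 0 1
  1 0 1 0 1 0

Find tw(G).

A width-3 tree decomposition is:
Bags: B1 = {a, c, e, f}  B2 = {a, b, c, e}  B3 = {a, b, c, d}
Tree: B1–B2, B2–B3
The largest bag has 4 vertices, giving width 3; this decomposition certifies tw(G) ≤ 3. Conversely, {a, b, c, d} is a clique of size 4, and the vertices of any clique must share a bag in every tree decomposition; so some bag has ≥ 4 vertices and tw(G) ≥ 3. Therefore the treewidth is 3.

3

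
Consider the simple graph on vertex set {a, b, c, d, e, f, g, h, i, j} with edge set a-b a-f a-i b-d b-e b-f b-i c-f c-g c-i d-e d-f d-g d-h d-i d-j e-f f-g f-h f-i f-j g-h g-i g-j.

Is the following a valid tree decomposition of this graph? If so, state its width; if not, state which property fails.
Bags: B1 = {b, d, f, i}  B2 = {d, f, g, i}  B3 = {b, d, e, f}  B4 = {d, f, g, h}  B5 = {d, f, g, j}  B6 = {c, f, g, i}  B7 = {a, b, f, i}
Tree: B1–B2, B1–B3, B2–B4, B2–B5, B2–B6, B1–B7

Yes; width 3.

Vertex coverage: the bags together contain {a, b, c, d, e, f, g, h, i, j}, the full vertex set. Edge coverage: each edge of G has both endpoints in at least one bag. Running intersection: for every vertex, the bags containing it form a connected subtree. All three properties hold, so this is a valid tree decomposition of width max|bag| − 1 = 3, and hence tw(G) ≤ 3.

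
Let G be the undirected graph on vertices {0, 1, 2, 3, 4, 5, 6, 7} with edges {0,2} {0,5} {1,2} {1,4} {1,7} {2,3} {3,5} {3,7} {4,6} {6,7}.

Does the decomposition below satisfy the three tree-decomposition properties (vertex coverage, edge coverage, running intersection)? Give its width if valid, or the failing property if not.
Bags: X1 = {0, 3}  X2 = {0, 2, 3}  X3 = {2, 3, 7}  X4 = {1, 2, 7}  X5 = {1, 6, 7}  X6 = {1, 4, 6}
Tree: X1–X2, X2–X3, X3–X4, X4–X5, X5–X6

A tree decomposition must satisfy three properties: every vertex lies in some bag; for every edge, both endpoints lie together in some bag; and for every vertex, the bags containing it form a connected subtree. Here vertex 5 appears in no bag, so the decomposition is invalid.

No — vertex 5 appears in no bag.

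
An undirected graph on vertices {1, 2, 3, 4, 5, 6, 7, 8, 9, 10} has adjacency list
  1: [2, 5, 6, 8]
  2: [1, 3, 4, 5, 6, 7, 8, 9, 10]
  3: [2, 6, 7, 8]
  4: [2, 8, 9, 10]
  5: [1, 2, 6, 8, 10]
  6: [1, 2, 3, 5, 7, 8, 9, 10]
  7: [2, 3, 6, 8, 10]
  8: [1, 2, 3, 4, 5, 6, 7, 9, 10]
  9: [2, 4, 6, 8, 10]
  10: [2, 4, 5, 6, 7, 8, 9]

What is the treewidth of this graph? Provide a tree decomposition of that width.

Treewidth 4.
Bags: B1 = {2, 6, 8, 9, 10}  B2 = {2, 5, 6, 8, 10}  B3 = {2, 6, 7, 8, 10}  B4 = {2, 4, 8, 9, 10}  B5 = {1, 2, 5, 6, 8}  B6 = {2, 3, 6, 7, 8}
Tree: B1–B2, B2–B3, B1–B4, B2–B5, B3–B6

Every bag has size at most 5, so the width is 5 − 1 = 4 and tw(G) ≤ 4. On the other hand G contains the 5-clique {2, 4, 8, 9, 10}. A clique must lie in a single bag of any decomposition, so no decomposition can have width below 4. Therefore the treewidth is 4.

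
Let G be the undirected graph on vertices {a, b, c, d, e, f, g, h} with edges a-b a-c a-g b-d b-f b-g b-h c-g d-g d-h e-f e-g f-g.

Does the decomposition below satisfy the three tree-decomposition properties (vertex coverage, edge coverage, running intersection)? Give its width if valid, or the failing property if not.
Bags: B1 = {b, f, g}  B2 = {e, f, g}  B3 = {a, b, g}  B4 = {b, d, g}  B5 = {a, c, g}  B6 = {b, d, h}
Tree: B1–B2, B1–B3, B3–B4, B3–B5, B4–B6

Every vertex of G appears in some bag (union = {a, b, c, d, e, f, g, h}); every edge is covered by a bag; and for each vertex v the set of bags containing v is connected in the bag tree. The decomposition is therefore valid. The largest bag has 3 vertices, so the width is 2.

Yes; width 2.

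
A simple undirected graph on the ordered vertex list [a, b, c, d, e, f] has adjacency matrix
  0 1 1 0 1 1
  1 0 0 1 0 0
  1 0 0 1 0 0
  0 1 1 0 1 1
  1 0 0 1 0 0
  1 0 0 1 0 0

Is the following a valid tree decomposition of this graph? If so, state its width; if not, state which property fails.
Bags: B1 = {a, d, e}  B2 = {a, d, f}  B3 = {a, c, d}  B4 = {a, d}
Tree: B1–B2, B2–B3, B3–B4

No — vertex b appears in no bag.

A tree decomposition must satisfy three properties: every vertex lies in some bag; for every edge, both endpoints lie together in some bag; and for every vertex, the bags containing it form a connected subtree. Here vertex b appears in no bag, so the decomposition is invalid.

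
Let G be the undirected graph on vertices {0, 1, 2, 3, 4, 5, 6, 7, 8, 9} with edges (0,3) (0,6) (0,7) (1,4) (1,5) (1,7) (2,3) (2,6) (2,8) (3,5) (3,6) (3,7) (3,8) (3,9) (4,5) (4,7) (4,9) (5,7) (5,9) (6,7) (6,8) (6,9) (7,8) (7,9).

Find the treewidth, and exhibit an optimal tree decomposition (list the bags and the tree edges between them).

Each bag holds 4 vertices, so the decomposition has width 3, which upper-bounds the treewidth. For the lower bound, the 4 vertices {2, 3, 6, 8} are pairwise adjacent, and any tree decomposition puts a clique entirely inside one bag — forcing width ≥ 3. Therefore the treewidth is 3.

Treewidth 3.
One such decomposition:
Bags: B1 = {3, 5, 7, 9}  B2 = {3, 6, 7, 9}  B3 = {3, 6, 7, 8}  B4 = {4, 5, 7, 9}  B5 = {0, 3, 6, 7}  B6 = {1, 4, 5, 7}  B7 = {2, 3, 6, 8}
Tree: B1–B2, B2–B3, B1–B4, B3–B5, B4–B6, B3–B7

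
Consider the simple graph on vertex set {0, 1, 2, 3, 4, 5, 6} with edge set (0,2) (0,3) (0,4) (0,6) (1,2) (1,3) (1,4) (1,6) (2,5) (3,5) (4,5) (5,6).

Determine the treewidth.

3

A width-3 tree decomposition is:
Bags: B1 = {0, 1, 4, 5}  B2 = {0, 1, 5, 6}  B3 = {0, 1, 3, 5}  B4 = {0, 1, 2, 5}
Tree: B1–B2, B2–B3, B3–B4
The largest bag has 4 vertices, giving width 3; this decomposition certifies tw(G) ≤ 3. For the lower bound: the 4 vertex sets {0,4}, {5,6}, {1}, {3} are disjoint, each induces a connected subgraph, and every pair is joined by at least one edge of G. Contracting each set to a single vertex therefore yields K_{4} as a minor, and since treewidth is minor-monotone, tw(G) ≥ tw(K_{4}) = 3. Therefore the treewidth is 3.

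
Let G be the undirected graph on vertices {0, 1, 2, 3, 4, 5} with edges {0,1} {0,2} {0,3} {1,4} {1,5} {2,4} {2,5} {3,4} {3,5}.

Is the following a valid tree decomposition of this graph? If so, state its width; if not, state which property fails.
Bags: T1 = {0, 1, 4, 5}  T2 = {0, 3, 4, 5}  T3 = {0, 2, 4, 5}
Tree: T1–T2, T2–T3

Every vertex of G appears in some bag (union = {0, 1, 2, 3, 4, 5}); every edge is covered by a bag; and for each vertex v the set of bags containing v is connected in the bag tree. The decomposition is therefore valid. The largest bag has 4 vertices, so the width is 3.

Yes; width 3.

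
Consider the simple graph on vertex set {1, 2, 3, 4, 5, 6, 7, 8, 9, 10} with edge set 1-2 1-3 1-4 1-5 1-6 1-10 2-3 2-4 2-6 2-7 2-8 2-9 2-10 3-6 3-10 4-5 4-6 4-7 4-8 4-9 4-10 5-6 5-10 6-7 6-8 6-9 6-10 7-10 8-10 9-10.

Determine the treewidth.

A width-4 tree decomposition is:
Bags: B1 = {2, 4, 6, 9, 10}  B2 = {1, 2, 4, 6, 10}  B3 = {1, 2, 3, 6, 10}  B4 = {2, 4, 6, 8, 10}  B5 = {1, 4, 5, 6, 10}  B6 = {2, 4, 6, 7, 10}
Tree: B1–B2, B2–B3, B2–B4, B2–B5, B4–B6
The largest bag has 5 vertices, giving width 4; this decomposition certifies tw(G) ≤ 4. Conversely, {1, 2, 3, 6, 10} is a clique of size 5, and the vertices of any clique must share a bag in every tree decomposition; so some bag has ≥ 5 vertices and tw(G) ≥ 4. The upper and lower bounds meet at 4, so that is the treewidth.

4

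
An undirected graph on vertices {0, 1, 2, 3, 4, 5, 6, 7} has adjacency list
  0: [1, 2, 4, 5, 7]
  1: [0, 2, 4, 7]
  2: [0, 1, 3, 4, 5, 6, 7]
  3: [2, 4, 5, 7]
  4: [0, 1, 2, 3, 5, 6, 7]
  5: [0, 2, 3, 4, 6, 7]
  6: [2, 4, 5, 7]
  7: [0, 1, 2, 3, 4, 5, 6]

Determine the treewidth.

A width-4 tree decomposition is:
Bags: B1 = {0, 2, 4, 5, 7}  B2 = {2, 4, 5, 6, 7}  B3 = {2, 3, 4, 5, 7}  B4 = {0, 1, 2, 4, 7}
Tree: B1–B2, B2–B3, B1–B4
The largest bag has 5 vertices, giving width 4; this decomposition certifies tw(G) ≤ 4. Conversely, {0, 1, 2, 4, 7} is a clique of size 5, and the vertices of any clique must share a bag in every tree decomposition; so some bag has ≥ 5 vertices and tw(G) ≥ 4. The upper and lower bounds meet at 4, so that is the treewidth.

4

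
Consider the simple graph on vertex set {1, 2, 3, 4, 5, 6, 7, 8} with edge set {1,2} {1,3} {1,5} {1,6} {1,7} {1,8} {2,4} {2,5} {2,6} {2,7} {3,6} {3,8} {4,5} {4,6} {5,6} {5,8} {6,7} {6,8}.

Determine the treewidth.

A width-3 tree decomposition is:
Bags: B1 = {1, 2, 6, 7}  B2 = {1, 2, 5, 6}  B3 = {1, 5, 6, 8}  B4 = {1, 3, 6, 8}  B5 = {2, 4, 5, 6}
Tree: B1–B2, B2–B3, B3–B4, B2–B5
Every bag has size at most 4, so the width is 4 − 1 = 3 and tw(G) ≤ 3. Conversely, {1, 3, 6, 8} is a clique of size 4, and the vertices of any clique must share a bag in every tree decomposition; so some bag has ≥ 4 vertices and tw(G) ≥ 3. Hence tw(G) = 3 exactly.

3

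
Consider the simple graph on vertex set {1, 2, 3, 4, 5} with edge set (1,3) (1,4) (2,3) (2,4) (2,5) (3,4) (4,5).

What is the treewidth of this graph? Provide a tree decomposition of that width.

Every bag has size at most 3, so the width is 3 − 1 = 2 and tw(G) ≤ 2. Conversely, {1, 3, 4} is a clique of size 3, and the vertices of any clique must share a bag in every tree decomposition; so some bag has ≥ 3 vertices and tw(G) ≥ 2. The upper and lower bounds meet at 2, so that is the treewidth.

Treewidth 2.
One optimal decomposition is:
Bags: B1 = {2, 4, 5}  B2 = {2, 3, 4}  B3 = {1, 3, 4}
Tree: B1–B2, B2–B3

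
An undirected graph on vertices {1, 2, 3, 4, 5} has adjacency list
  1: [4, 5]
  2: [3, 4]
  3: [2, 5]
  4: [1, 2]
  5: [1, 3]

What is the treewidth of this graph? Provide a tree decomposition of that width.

Every bag has size at most 3, so the width is 3 − 1 = 2 and tw(G) ≤ 2. The edges 4–1–5–3–2–4 form a cycle, so G is not a tree and its treewidth is at least 2. Hence tw(G) = 2 exactly.

Treewidth 2.
One such decomposition:
Bags: B1 = {1, 4, 5}  B2 = {3, 4, 5}  B3 = {2, 3, 4}
Tree: B1–B2, B2–B3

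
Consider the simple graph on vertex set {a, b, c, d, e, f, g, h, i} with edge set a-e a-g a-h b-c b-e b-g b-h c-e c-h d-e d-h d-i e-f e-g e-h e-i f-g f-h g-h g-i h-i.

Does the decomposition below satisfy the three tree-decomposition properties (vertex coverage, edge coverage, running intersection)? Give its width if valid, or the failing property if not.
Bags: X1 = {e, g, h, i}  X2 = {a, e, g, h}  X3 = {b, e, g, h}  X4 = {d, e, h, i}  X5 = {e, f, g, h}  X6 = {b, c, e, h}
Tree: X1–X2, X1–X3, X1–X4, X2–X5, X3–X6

Vertex coverage: the bags together contain {a, b, c, d, e, f, g, h, i}, the full vertex set. Edge coverage: each edge of G has both endpoints in at least one bag. Running intersection: for every vertex, the bags containing it form a connected subtree. All three properties hold, so this is a valid tree decomposition of width max|bag| − 1 = 3, and hence tw(G) ≤ 3.

Yes; width 3.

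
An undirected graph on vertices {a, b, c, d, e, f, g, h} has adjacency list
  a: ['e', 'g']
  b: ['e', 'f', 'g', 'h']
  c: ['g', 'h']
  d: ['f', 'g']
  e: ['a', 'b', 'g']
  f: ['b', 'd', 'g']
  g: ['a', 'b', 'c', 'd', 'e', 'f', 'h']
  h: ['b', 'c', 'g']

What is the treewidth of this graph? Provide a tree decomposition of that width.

The largest bag has 3 vertices, giving width 2; this decomposition certifies tw(G) ≤ 2. For the lower bound, the 3 vertices {d, f, g} are pairwise adjacent, and any tree decomposition puts a clique entirely inside one bag — forcing width ≥ 2. Hence tw(G) = 2 exactly.

Treewidth 2.
One such decomposition:
Bags: B1 = {b, f, g}  B2 = {b, g, h}  B3 = {d, f, g}  B4 = {c, g, h}  B5 = {b, e, g}  B6 = {a, e, g}
Tree: B1–B2, B1–B3, B2–B4, B2–B5, B5–B6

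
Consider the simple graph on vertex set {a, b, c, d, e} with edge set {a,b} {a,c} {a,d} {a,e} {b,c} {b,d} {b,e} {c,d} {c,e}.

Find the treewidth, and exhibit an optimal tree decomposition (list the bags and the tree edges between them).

Each bag holds 4 vertices, so the decomposition has width 3, which upper-bounds the treewidth. For the lower bound, the 4 vertices {a, b, c, d} are pairwise adjacent, and any tree decomposition puts a clique entirely inside one bag — forcing width ≥ 3. Combining the bounds, tw(G) = 3.

Treewidth 3.
One optimal decomposition is:
Bags: B1 = {a, b, c, d}  B2 = {a, b, c, e}
Tree: B1–B2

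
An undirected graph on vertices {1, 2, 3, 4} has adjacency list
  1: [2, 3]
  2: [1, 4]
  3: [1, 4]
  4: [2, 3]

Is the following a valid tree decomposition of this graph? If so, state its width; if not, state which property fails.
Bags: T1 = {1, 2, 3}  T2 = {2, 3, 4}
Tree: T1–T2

Every vertex of G appears in some bag (union = {1, 2, 3, 4}); every edge is covered by a bag; and for each vertex v the set of bags containing v is connected in the bag tree. The decomposition is therefore valid. The largest bag has 3 vertices, so the width is 2.

Yes; width 2.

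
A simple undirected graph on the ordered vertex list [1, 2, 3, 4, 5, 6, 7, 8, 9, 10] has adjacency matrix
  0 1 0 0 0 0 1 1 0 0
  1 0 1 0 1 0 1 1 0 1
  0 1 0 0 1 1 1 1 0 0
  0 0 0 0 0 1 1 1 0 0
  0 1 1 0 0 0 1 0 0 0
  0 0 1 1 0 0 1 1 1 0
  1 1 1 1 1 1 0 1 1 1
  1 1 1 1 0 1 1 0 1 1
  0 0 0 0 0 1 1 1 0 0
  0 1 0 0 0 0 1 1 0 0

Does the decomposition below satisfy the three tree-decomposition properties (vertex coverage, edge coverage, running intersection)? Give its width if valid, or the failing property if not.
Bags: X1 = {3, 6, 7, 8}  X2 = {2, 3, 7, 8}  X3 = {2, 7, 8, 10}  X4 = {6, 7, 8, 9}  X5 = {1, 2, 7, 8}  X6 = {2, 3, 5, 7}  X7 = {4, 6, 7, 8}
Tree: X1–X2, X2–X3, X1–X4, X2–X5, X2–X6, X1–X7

Yes; width 3.

Checking the three conditions: (i) the bags cover all of {1, 2, 3, 4, 5, 6, 7, 8, 9, 10}; (ii) for each edge, some bag contains both endpoints; (iii) the bags containing any fixed vertex form a subtree. All hold, so the decomposition is valid with width 4 − 1 = 3.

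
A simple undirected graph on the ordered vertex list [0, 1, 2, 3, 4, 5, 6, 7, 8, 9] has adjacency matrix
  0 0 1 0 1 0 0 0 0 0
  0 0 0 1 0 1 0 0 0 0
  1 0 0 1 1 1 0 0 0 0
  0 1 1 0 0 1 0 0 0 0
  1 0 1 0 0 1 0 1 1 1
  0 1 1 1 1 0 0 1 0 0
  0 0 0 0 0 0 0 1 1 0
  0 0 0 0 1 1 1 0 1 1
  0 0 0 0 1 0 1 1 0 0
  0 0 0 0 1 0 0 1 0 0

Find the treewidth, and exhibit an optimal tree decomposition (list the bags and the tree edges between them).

Every bag has size at most 3, so the width is 3 − 1 = 2 and tw(G) ≤ 2. Conversely, {1, 3, 5} is a clique of size 3, and the vertices of any clique must share a bag in every tree decomposition; so some bag has ≥ 3 vertices and tw(G) ≥ 2. The upper and lower bounds meet at 2, so that is the treewidth.

Treewidth 2.
One such decomposition:
Bags: B1 = {4, 7, 8}  B2 = {4, 5, 7}  B3 = {6, 7, 8}  B4 = {2, 4, 5}  B5 = {2, 3, 5}  B6 = {0, 2, 4}  B7 = {4, 7, 9}  B8 = {1, 3, 5}
Tree: B1–B2, B1–B3, B2–B4, B4–B5, B4–B6, B2–B7, B5–B8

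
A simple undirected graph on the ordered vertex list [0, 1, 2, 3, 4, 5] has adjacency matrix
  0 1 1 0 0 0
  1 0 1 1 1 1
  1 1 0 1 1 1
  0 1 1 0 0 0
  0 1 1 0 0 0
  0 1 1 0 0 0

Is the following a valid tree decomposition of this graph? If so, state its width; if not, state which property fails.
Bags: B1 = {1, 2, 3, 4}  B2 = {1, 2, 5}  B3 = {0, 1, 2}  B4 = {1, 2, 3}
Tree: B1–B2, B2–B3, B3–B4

No — bags containing vertex 3 are not connected in the tree.

A tree decomposition must satisfy three properties: every vertex lies in some bag; for every edge, both endpoints lie together in some bag; and for every vertex, the bags containing it form a connected subtree. Here bags containing vertex 3 are not connected in the tree, so the decomposition is invalid.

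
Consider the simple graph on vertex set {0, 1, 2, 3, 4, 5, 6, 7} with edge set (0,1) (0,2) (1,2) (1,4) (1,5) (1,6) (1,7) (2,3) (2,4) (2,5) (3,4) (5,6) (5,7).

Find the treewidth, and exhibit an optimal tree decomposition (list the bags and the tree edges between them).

Treewidth 2.
Bags: B1 = {1, 5, 6}  B2 = {1, 2, 5}  B3 = {0, 1, 2}  B4 = {1, 2, 4}  B5 = {1, 5, 7}  B6 = {2, 3, 4}
Tree: B1–B2, B2–B3, B2–B4, B1–B5, B4–B6

Each bag holds 3 vertices, so the decomposition has width 2, which upper-bounds the treewidth. Conversely, {0, 1, 2} is a clique of size 3, and the vertices of any clique must share a bag in every tree decomposition; so some bag has ≥ 3 vertices and tw(G) ≥ 2. Therefore the treewidth is 2.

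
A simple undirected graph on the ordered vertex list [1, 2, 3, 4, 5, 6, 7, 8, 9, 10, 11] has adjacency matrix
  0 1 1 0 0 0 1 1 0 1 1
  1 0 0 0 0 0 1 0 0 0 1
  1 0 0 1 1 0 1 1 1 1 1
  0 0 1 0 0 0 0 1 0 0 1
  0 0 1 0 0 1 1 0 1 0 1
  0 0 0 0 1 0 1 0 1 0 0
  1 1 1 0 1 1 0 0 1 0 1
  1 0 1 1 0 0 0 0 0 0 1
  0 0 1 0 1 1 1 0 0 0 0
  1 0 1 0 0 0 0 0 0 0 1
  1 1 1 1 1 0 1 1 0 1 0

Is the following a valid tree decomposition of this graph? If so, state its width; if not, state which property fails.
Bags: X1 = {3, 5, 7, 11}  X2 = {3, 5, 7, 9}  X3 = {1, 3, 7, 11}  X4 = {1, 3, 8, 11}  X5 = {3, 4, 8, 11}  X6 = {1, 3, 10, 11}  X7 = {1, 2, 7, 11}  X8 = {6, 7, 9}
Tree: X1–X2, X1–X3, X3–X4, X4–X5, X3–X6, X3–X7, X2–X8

No — edge (5,6) lies in no bag.

A tree decomposition must satisfy three properties: every vertex lies in some bag; for every edge, both endpoints lie together in some bag; and for every vertex, the bags containing it form a connected subtree. Here edge (5,6) lies in no bag, so the decomposition is invalid.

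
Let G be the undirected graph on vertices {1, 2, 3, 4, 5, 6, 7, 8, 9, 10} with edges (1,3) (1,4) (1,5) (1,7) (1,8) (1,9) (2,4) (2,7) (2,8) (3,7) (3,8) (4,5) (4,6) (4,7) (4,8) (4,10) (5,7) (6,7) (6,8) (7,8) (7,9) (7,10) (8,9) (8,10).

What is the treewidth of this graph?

3

A width-3 tree decomposition is:
Bags: B1 = {1, 4, 7, 8}  B2 = {2, 4, 7, 8}  B3 = {1, 7, 8, 9}  B4 = {4, 6, 7, 8}  B5 = {4, 7, 8, 10}  B6 = {1, 4, 5, 7}  B7 = {1, 3, 7, 8}
Tree: B1–B2, B1–B3, B1–B4, B1–B5, B1–B6, B1–B7
Every bag has size at most 4, so the width is 4 − 1 = 3 and tw(G) ≤ 3. For the lower bound, the 4 vertices {1, 7, 8, 9} are pairwise adjacent, and any tree decomposition puts a clique entirely inside one bag — forcing width ≥ 3. Hence tw(G) = 3 exactly.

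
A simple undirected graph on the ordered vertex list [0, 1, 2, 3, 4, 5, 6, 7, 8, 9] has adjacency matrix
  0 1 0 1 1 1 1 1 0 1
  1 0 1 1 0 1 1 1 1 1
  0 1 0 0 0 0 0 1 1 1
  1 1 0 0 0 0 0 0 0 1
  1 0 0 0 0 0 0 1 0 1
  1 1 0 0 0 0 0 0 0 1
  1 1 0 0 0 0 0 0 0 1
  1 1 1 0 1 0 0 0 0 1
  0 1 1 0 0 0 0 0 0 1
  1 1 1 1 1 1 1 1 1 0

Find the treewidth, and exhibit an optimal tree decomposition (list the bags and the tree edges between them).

Treewidth 3.
One optimal decomposition is:
Bags: B1 = {0, 1, 5, 9}  B2 = {0, 1, 3, 9}  B3 = {0, 1, 7, 9}  B4 = {0, 4, 7, 9}  B5 = {1, 2, 7, 9}  B6 = {0, 1, 6, 9}  B7 = {1, 2, 8, 9}
Tree: B1–B2, B1–B3, B3–B4, B3–B5, B2–B6, B5–B7

Each bag holds 4 vertices, so the decomposition has width 3, which upper-bounds the treewidth. On the other hand G contains the 4-clique {0, 1, 3, 9}. A clique must lie in a single bag of any decomposition, so no decomposition can have width below 3. Hence tw(G) = 3 exactly.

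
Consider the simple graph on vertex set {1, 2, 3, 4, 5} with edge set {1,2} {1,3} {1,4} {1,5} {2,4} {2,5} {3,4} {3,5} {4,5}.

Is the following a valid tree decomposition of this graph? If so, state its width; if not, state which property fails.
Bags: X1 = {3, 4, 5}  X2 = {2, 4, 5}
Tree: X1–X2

A tree decomposition must satisfy three properties: every vertex lies in some bag; for every edge, both endpoints lie together in some bag; and for every vertex, the bags containing it form a connected subtree. Here vertex 1 appears in no bag, so the decomposition is invalid.

No — vertex 1 appears in no bag.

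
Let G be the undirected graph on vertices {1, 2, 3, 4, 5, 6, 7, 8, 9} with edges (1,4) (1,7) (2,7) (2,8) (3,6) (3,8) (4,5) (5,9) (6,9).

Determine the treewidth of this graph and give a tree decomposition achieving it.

Treewidth 2.
One optimal decomposition is:
Bags: B1 = {1, 4, 7}  B2 = {2, 4, 7}  B3 = {2, 4, 8}  B4 = {3, 4, 8}  B5 = {3, 4, 6}  B6 = {4, 6, 9}  B7 = {4, 5, 9}
Tree: B1–B2, B2–B3, B3–B4, B4–B5, B5–B6, B6–B7

Each bag holds 3 vertices, so the decomposition has width 2, which upper-bounds the treewidth. For the lower bound, G contains the cycle 4–1–7–2–8–3–6–9–5–4, so G is not a forest; only forests have treewidth ≤ 1, hence tw(G) ≥ 2. The upper and lower bounds meet at 2, so that is the treewidth.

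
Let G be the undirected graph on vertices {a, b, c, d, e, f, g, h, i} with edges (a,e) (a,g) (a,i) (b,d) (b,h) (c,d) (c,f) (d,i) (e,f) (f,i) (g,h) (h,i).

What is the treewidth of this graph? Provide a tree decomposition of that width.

Treewidth 3.
One optimal decomposition is:
Bags: B1 = {b, c, d, f}  B2 = {b, d, f, i}  B3 = {b, f, h, i}  B4 = {e, f, h, i}  B5 = {a, e, h, i}  B6 = {a, e, g, h}
Tree: B1–B2, B2–B3, B3–B4, B4–B5, B5–B6

Every bag has size at most 4, so the width is 4 − 1 = 3 and tw(G) ≤ 3. For the lower bound: the 4 vertex sets {b,c,d}, {f}, {i}, {a,e,g,h} are disjoint, each induces a connected subgraph, and every pair is joined by at least one edge of G. Contracting each set to a single vertex therefore yields K_{4} as a minor, and since treewidth is minor-monotone, tw(G) ≥ tw(K_{4}) = 3. Hence tw(G) = 3 exactly.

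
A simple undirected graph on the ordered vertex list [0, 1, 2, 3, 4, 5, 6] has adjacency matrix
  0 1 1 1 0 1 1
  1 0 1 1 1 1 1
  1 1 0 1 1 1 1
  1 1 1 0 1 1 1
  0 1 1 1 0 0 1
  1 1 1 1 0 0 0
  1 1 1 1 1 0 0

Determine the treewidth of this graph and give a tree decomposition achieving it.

Each bag holds 5 vertices, so the decomposition has width 4, which upper-bounds the treewidth. For the lower bound, the 5 vertices {0, 1, 2, 3, 5} are pairwise adjacent, and any tree decomposition puts a clique entirely inside one bag — forcing width ≥ 4. Hence tw(G) = 4 exactly.

Treewidth 4.
One optimal decomposition is:
Bags: B1 = {1, 2, 3, 4, 6}  B2 = {0, 1, 2, 3, 6}  B3 = {0, 1, 2, 3, 5}
Tree: B1–B2, B2–B3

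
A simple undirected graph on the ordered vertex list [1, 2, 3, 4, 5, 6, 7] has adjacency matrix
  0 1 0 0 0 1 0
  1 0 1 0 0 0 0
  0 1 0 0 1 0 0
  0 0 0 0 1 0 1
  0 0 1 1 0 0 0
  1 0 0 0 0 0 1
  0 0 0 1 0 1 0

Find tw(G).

2

A width-2 tree decomposition is:
Bags: B1 = {2, 3, 5}  B2 = {1, 2, 5}  B3 = {1, 5, 6}  B4 = {5, 6, 7}  B5 = {4, 5, 7}
Tree: B1–B2, B2–B3, B3–B4, B4–B5
Every bag has size at most 3, so the width is 3 − 1 = 2 and tw(G) ≤ 2. Since 5–3–2–1–6–7–4–5 is a cycle in G, G is not acyclic. Forests are exactly the graphs of treewidth ≤ 1, so tw(G) ≥ 2. The upper and lower bounds meet at 2, so that is the treewidth.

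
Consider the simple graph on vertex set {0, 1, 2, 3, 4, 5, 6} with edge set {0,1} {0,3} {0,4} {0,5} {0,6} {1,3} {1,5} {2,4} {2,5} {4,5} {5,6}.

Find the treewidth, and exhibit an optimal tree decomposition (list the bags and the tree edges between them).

Every bag has size at most 3, so the width is 3 − 1 = 2 and tw(G) ≤ 2. Conversely, {0, 1, 3} is a clique of size 3, and the vertices of any clique must share a bag in every tree decomposition; so some bag has ≥ 3 vertices and tw(G) ≥ 2. Combining the bounds, tw(G) = 2.

Treewidth 2.
One optimal decomposition is:
Bags: B1 = {0, 1, 3}  B2 = {0, 1, 5}  B3 = {0, 4, 5}  B4 = {0, 5, 6}  B5 = {2, 4, 5}
Tree: B1–B2, B2–B3, B2–B4, B3–B5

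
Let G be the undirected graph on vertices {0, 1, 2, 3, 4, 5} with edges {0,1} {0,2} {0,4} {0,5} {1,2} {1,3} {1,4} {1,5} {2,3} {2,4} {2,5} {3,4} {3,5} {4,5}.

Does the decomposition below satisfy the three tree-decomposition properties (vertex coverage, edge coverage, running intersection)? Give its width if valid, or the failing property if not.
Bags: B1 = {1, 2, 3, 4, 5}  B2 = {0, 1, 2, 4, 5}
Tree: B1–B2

Yes; width 4.

Every vertex of G appears in some bag (union = {0, 1, 2, 3, 4, 5}); every edge is covered by a bag; and for each vertex v the set of bags containing v is connected in the bag tree. The decomposition is therefore valid. The largest bag has 5 vertices, so the width is 4.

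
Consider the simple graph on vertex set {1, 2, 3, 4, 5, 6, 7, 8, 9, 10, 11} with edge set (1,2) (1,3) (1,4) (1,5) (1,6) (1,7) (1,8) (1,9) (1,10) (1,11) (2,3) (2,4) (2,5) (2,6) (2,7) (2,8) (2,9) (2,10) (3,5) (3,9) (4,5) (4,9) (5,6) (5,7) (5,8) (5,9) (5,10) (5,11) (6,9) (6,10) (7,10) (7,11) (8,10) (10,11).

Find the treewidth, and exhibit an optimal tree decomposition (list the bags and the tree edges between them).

The largest bag has 5 vertices, giving width 4; this decomposition certifies tw(G) ≤ 4. On the other hand G contains the 5-clique {1, 2, 5, 8, 10}. A clique must lie in a single bag of any decomposition, so no decomposition can have width below 4. Combining the bounds, tw(G) = 4.

Treewidth 4.
One optimal decomposition is:
Bags: B1 = {1, 2, 5, 6, 10}  B2 = {1, 2, 5, 6, 9}  B3 = {1, 2, 5, 8, 10}  B4 = {1, 2, 5, 7, 10}  B5 = {1, 2, 4, 5, 9}  B6 = {1, 2, 3, 5, 9}  B7 = {1, 5, 7, 10, 11}
Tree: B1–B2, B1–B3, B3–B4, B2–B5, B5–B6, B4–B7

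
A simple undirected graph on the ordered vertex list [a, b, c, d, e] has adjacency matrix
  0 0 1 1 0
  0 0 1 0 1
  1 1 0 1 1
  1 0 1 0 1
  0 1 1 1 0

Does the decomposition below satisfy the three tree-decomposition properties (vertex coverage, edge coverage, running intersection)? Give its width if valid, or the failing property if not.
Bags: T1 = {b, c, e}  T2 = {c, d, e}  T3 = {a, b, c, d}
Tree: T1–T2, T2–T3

No — bags containing vertex b are not connected in the tree.

A tree decomposition must satisfy three properties: every vertex lies in some bag; for every edge, both endpoints lie together in some bag; and for every vertex, the bags containing it form a connected subtree. Here bags containing vertex b are not connected in the tree, so the decomposition is invalid.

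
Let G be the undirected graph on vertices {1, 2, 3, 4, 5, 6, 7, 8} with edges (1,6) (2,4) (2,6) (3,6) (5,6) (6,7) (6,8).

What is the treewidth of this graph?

A width-1 tree decomposition is:
Bags: B1 = {5, 6}  B2 = {1, 6}  B3 = {6, 7}  B4 = {2, 6}  B5 = {2, 4}  B6 = {6, 8}  B7 = {3, 6}
Tree: B1–B2, B2–B3, B1–B4, B4–B5, B2–B6, B3–B7
Each bag holds 2 vertices, so the decomposition has width 1, which upper-bounds the treewidth. Any graph with an edge has treewidth ≥ 1, and G has the edge 5–6. The upper and lower bounds meet at 1, so that is the treewidth.

1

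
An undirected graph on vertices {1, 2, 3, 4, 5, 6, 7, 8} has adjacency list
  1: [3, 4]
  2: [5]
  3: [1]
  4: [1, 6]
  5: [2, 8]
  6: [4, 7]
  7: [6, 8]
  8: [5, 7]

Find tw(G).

1

A width-1 tree decomposition is:
Bags: B1 = {2, 5}  B2 = {5, 8}  B3 = {7, 8}  B4 = {6, 7}  B5 = {4, 6}  B6 = {1, 4}  B7 = {1, 3}
Tree: B1–B2, B2–B3, B3–B4, B4–B5, B5–B6, B6–B7
The largest bag has 2 vertices, giving width 1; this decomposition certifies tw(G) ≤ 1. G has an edge, so its treewidth is at least 1. Hence tw(G) = 1 exactly.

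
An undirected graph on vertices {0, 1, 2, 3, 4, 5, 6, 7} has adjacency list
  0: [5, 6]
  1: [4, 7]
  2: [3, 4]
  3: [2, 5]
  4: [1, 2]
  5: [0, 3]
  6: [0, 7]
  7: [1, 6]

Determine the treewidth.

2

A width-2 tree decomposition is:
Bags: B1 = {0, 5, 6}  B2 = {3, 5, 6}  B3 = {2, 3, 6}  B4 = {2, 4, 6}  B5 = {1, 4, 6}  B6 = {1, 6, 7}
Tree: B1–B2, B2–B3, B3–B4, B4–B5, B5–B6
Every bag has size at most 3, so the width is 3 − 1 = 2 and tw(G) ≤ 2. The edges 6–0–5–3–2–4–1–7–6 form a cycle, so G is not a tree and its treewidth is at least 2. Hence tw(G) = 2 exactly.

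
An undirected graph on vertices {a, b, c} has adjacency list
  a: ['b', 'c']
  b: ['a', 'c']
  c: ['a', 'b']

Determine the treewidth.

2

A width-2 tree decomposition is:
Bags: B1 = {a, b, c}
Tree: (single bag)
With just one bag of size 3, the width is 3 − 1 = 2, so tw(G) ≤ 2. On the other hand G contains the 3-clique {a, b, c}. A clique must lie in a single bag of any decomposition, so no decomposition can have width below 2. The upper and lower bounds meet at 2, so that is the treewidth.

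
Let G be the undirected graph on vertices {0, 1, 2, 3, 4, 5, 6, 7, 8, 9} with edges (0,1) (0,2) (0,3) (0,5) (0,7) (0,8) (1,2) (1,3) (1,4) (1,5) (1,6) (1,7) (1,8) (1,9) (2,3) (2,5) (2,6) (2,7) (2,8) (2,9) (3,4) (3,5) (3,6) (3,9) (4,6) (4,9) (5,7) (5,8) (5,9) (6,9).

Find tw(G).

4

A width-4 tree decomposition is:
Bags: B1 = {1, 2, 3, 5, 9}  B2 = {0, 1, 2, 3, 5}  B3 = {0, 1, 2, 5, 7}  B4 = {0, 1, 2, 5, 8}  B5 = {1, 2, 3, 6, 9}  B6 = {1, 3, 4, 6, 9}
Tree: B1–B2, B2–B3, B2–B4, B1–B5, B5–B6
Every bag has size at most 5, so the width is 5 − 1 = 4 and tw(G) ≤ 4. Conversely, {0, 1, 2, 5, 8} is a clique of size 5, and the vertices of any clique must share a bag in every tree decomposition; so some bag has ≥ 5 vertices and tw(G) ≥ 4. Combining the bounds, tw(G) = 4.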